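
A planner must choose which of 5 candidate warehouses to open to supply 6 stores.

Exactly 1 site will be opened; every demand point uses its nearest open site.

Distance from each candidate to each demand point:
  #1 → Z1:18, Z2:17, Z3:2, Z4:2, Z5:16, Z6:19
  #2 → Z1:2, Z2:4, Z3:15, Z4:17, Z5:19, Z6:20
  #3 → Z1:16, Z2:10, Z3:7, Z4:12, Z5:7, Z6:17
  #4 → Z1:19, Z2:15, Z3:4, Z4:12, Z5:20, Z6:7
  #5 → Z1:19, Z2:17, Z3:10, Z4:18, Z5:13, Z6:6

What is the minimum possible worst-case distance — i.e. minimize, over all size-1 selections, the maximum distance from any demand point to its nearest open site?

17

Open {#3}.
  Farthest demand point is Z6 at distance 17 (to #3); all others are ≤ 17.
With {#1} the worst case is 19.
With {#5} the worst case is 19.
No size-1 selection achieves below 17.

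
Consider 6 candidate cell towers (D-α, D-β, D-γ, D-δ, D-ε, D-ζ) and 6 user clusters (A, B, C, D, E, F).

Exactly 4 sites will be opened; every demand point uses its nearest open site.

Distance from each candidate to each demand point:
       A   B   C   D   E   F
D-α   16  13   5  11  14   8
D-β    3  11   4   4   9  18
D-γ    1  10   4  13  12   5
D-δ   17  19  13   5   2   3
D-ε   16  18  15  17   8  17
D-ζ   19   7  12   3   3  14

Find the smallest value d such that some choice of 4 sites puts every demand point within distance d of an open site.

7

Open {D-α, D-β, D-γ, D-ζ}.
  Farthest demand point is B at distance 7 (to D-ζ); all others are ≤ 7.
With {D-α, D-β, D-δ, D-ζ} the worst case is 7.
With {D-α, D-γ, D-δ, D-ζ} the worst case is 7.
No size-4 selection achieves below 7.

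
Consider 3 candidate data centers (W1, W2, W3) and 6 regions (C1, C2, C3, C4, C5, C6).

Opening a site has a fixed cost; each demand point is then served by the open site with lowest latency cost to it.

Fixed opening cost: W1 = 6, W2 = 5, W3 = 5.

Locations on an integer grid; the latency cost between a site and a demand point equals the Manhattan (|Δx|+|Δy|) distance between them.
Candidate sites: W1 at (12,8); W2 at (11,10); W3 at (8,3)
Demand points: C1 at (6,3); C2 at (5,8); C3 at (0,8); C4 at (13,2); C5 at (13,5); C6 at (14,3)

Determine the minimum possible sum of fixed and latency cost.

47

Open {W3}: assign each demand point to its cheapest open site.
  C1→W3 2, C2→W3 8, C3→W3 13, C4→W3 6, C5→W3 7, C6→W3 6
  latency cost 42, fixed 5 → total 47.
Compare {W1, W3}: latency cost 37 + fixed 11 = 48.
Compare {W2, W3}: latency cost 42 + fixed 10 = 52.
Compare {W1, W2, W3}: latency cost 37 + fixed 16 = 53.
All other subsets cost ≥ 48. Minimum total cost: 47.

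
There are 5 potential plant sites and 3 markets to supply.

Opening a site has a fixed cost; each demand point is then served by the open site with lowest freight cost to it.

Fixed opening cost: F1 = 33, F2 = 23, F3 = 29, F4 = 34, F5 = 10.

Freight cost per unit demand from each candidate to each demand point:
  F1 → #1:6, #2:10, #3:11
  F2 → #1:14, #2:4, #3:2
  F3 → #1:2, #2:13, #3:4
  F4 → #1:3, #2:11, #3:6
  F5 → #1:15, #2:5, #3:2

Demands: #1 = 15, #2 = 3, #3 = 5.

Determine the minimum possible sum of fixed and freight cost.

Open {F3, F5}: assign each demand point to its cheapest open site.
  #1→F3 15×2=30, #2→F5 3×5=15, #3→F5 5×2=10
  freight cost 55, fixed 39 → total 94.
Compare {F2, F3}: freight cost 52 + fixed 52 = 104.
Compare {F4, F5}: freight cost 70 + fixed 44 = 114.
Compare {F2, F3, F5}: freight cost 52 + fixed 62 = 114.
All other subsets cost ≥ 104. Minimum total cost: 94.

94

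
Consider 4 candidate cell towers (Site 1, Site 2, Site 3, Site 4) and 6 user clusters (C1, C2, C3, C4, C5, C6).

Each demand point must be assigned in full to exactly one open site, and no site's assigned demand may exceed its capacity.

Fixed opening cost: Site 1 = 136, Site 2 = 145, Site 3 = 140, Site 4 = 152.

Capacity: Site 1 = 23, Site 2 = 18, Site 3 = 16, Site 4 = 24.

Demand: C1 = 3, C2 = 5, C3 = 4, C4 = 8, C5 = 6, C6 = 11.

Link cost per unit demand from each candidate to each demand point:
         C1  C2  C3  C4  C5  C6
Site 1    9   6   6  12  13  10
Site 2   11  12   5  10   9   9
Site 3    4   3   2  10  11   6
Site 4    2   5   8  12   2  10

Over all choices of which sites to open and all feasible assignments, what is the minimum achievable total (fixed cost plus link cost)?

Open {Site 3, Site 4}; cheapest assignment that respects the capacities:
  Site 3 (cap 16, load 15): C3, C6 — cost 4×2 + 11×6 = 74
  Site 4 (cap 24, load 22): C1, C2, C4, C5 — cost 3×2 + 5×5 + 8×12 + 6×2 = 139
  Shipping 213, fixed 292 → total 505.
  Any other capacity-feasible assignment to {Site 3, Site 4} ships for at least 213.
Compare {Site 2, Site 4}: its best feasible assignment gives total 555.
Compare {Site 1, Site 4}: its best feasible assignment gives total 561.
Every other set of open sites that can feasibly serve all demand totals ≥ 555 even under its best assignment. Minimum: 505.

505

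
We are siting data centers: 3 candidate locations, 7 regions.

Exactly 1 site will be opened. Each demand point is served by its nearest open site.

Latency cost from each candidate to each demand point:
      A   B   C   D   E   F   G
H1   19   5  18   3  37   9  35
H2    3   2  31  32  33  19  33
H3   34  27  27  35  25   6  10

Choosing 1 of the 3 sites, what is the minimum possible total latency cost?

126

Open {H1}.
  A→H1 19, B→H1 5, C→H1 18, D→H1 3, E→H1 37, F→H1 9, G→H1 35  ⇒ total 126.
Compare {H2}: total 153.
Compare {H3}: total 164.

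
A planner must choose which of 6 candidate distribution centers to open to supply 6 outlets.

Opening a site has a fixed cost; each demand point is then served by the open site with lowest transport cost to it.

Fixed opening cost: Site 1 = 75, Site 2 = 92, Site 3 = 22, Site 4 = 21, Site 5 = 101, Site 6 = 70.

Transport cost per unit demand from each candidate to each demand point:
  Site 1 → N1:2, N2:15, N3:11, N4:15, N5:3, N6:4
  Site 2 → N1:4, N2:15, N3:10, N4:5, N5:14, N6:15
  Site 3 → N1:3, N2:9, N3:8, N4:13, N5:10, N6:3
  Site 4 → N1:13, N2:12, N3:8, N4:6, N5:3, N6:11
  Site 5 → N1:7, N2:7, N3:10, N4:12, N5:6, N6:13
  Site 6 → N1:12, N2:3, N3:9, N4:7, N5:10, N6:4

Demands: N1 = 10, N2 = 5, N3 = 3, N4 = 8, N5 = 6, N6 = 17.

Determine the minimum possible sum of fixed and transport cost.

Open {Site 3, Site 4}: assign each demand point to its cheapest open site.
  N1→Site 3 10×3=30, N2→Site 3 5×9=45, N3→Site 3 3×8=24, N4→Site 4 8×6=48, N5→Site 4 6×3=18, N6→Site 3 17×3=51
  transport cost 216, fixed 43 → total 259.
Compare {Site 3, Site 4, Site 6}: transport cost 186 + fixed 113 = 299.
Compare {Site 1, Site 3, Site 4}: transport cost 206 + fixed 118 = 324.
Compare {Site 3, Site 6}: transport cost 236 + fixed 92 = 328.
All other subsets cost ≥ 299. Minimum total cost: 259.

259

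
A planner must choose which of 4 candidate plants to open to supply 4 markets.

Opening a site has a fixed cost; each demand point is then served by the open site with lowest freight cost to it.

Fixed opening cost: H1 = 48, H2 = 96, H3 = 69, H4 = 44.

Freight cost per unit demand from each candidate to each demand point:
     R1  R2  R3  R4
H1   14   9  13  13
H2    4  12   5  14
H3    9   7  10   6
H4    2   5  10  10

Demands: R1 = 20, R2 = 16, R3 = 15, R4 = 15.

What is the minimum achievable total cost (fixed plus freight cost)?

464

Open {H4}: assign each demand point to its cheapest open site.
  R1→H4 20×2=40, R2→H4 16×5=80, R3→H4 15×10=150, R4→H4 15×10=150
  freight cost 420, fixed 44 → total 464.
Compare {H3, H4}: freight cost 360 + fixed 113 = 473.
Compare {H2, H4}: freight cost 345 + fixed 140 = 485.
Compare {H2, H3, H4}: freight cost 285 + fixed 209 = 494.
All other subsets cost ≥ 473. Minimum total cost: 464.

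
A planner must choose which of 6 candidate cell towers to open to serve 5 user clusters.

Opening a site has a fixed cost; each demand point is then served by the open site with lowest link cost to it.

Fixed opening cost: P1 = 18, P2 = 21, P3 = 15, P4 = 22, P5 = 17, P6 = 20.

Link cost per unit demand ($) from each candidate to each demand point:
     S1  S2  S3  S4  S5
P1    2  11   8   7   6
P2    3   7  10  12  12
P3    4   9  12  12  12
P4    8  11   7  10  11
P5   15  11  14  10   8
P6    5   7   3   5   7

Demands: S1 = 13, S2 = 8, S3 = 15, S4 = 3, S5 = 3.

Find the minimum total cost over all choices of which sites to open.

Open {P1, P6}: assign each demand point to its cheapest open site.
  S1→P1 13×2=26, S2→P6 8×7=56, S3→P6 15×3=45, S4→P6 3×5=15, S5→P1 3×6=18
  link cost 160, fixed 38 → total 198.
Compare {P1, P3, P6}: link cost 160 + fixed 53 = 213.
Compare {P1, P5, P6}: link cost 160 + fixed 55 = 215.
Compare {P2, P6}: link cost 176 + fixed 41 = 217.
All other subsets cost ≥ 213. Minimum total cost: 198.

198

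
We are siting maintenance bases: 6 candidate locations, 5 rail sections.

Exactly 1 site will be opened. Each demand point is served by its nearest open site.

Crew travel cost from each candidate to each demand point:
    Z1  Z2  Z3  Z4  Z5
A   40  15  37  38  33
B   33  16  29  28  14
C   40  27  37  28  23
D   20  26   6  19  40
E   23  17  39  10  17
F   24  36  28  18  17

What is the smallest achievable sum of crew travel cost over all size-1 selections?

Open {E}.
  Z1→E 23, Z2→E 17, Z3→E 39, Z4→E 10, Z5→E 17  ⇒ total 106.
Compare {D}: total 111.
Compare {B}: total 120.
No size-1 selection does better; minimum is 106.

106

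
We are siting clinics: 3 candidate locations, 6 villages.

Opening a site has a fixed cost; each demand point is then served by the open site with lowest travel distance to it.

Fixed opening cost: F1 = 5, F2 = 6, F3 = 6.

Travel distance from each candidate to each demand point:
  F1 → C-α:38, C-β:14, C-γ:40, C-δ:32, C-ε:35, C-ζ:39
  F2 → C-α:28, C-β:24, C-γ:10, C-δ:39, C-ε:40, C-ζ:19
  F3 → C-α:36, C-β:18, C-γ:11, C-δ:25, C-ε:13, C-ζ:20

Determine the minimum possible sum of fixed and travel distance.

Open {F2, F3}: assign each demand point to its cheapest open site.
  C-α→F2 28, C-β→F3 18, C-γ→F2 10, C-δ→F3 25, C-ε→F3 13, C-ζ→F2 19
  travel distance 113, fixed 12 → total 125.
Compare {F1, F2, F3}: travel distance 109 + fixed 17 = 126.
Compare {F3}: travel distance 123 + fixed 6 = 129.
Compare {F1, F3}: travel distance 119 + fixed 11 = 130.
All other subsets cost ≥ 126. Minimum total cost: 125.

125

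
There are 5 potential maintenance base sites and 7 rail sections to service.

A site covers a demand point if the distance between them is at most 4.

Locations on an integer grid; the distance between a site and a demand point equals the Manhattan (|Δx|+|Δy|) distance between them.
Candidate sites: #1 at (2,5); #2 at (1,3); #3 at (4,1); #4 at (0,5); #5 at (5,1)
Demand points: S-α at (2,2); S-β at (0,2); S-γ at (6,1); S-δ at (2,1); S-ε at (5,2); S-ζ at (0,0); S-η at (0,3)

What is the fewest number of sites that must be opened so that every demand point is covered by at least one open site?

2

Coverage sets (demand points within 4 of each site):
  #1: {S-α, S-δ, S-η}
  #2: {S-α, S-β, S-δ, S-ζ, S-η}
  #3: {S-α, S-γ, S-δ, S-ε}
  #4: {S-β, S-η}
  #5: {S-α, S-γ, S-δ, S-ε}
No single site covers all 7 demand points.
But {#2, #3} covers everything, so the minimum is 2.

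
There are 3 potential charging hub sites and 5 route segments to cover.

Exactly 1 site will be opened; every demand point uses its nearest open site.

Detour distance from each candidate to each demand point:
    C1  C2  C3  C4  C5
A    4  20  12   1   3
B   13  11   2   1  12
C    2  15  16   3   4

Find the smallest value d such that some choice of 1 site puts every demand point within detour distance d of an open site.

13

Open {B}.
  Farthest demand point is C1 at detour distance 13 (to B); all others are ≤ 13.
With {C} the worst case is 16.
With {A} the worst case is 20.
No size-1 selection achieves below 13.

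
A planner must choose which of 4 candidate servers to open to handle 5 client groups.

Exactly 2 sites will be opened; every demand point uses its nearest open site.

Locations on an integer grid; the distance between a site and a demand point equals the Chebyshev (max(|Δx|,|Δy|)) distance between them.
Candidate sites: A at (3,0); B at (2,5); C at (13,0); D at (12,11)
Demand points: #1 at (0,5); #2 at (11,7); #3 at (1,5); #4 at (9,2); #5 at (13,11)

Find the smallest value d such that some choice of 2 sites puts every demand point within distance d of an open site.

Open {A, D}.
  Farthest demand point is #4 at distance 6 (to A); all others are ≤ 6.
With {B, D} the worst case is 7.
With {A, B} the worst case is 11.
No size-2 selection achieves below 6.

6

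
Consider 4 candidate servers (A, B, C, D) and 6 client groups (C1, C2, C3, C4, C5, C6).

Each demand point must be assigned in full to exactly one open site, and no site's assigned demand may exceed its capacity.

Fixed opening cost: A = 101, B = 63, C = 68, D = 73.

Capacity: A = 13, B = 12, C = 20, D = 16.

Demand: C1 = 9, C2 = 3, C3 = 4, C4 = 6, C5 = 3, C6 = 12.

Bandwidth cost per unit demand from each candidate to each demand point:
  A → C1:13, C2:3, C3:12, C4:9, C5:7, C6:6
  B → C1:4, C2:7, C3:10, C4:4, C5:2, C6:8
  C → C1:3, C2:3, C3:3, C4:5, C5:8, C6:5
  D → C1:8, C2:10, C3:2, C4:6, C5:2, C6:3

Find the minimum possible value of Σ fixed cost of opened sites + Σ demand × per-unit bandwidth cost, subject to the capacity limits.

314

Open {B, C, D}; cheapest assignment that respects the capacities:
  B (cap 12, load 9): C4, C5 — cost 6×4 + 3×2 = 30
  C (cap 20, load 12): C1, C2 — cost 9×3 + 3×3 = 36
  D (cap 16, load 16): C3, C6 — cost 4×2 + 12×3 = 44
  Shipping 110, fixed 204 → total 314.
  Any other capacity-feasible assignment to {B, C, D} ships for at least 110.
Compare {A, C, D}: its best feasible assignment gives total 362.
Compare {A, B, C}: its best feasible assignment gives total 382.
Every other set of open sites that can feasibly serve all demand totals ≥ 362 even under its best assignment. Minimum: 314.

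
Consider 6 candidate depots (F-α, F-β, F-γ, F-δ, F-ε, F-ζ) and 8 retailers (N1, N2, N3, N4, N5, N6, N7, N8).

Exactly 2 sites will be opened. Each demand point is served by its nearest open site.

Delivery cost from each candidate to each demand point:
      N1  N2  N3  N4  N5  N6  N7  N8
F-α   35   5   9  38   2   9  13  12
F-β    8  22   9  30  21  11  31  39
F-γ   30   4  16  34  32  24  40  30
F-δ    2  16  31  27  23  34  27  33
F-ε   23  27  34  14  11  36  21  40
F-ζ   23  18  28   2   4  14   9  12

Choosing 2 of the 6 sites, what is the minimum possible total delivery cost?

Open {F-α, F-ζ}.
  N1→F-ζ 23, N2→F-α 5, N3→F-α 9, N4→F-ζ 2, N5→F-α 2, N6→F-α 9, N7→F-ζ 9, N8→F-α 12  ⇒ total 71.
Compare {F-β, F-ζ}: total 73.
Compare {F-α, F-δ}: total 79.
No size-2 selection does better; minimum is 71.

71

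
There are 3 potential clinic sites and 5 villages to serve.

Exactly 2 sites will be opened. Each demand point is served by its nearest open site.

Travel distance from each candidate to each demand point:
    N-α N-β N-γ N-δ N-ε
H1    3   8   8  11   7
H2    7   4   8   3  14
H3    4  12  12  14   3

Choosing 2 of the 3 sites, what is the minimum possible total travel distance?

Open {H2, H3}.
  N-α→H3 4, N-β→H2 4, N-γ→H2 8, N-δ→H2 3, N-ε→H3 3  ⇒ total 22.
Compare {H1, H2}: total 25.
Compare {H1, H3}: total 33.

22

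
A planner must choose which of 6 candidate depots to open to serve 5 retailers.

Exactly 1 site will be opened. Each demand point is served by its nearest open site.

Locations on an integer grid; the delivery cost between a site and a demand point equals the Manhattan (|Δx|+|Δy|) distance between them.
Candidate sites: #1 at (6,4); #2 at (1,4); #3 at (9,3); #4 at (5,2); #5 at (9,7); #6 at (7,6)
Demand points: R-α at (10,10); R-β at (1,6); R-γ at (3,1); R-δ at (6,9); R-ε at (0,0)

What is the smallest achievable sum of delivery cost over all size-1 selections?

Open {#2}.
  R-α→#2 15, R-β→#2 2, R-γ→#2 5, R-δ→#2 10, R-ε→#2 5  ⇒ total 37.
Compare {#1}: total 38.
Compare {#4}: total 39.
No size-1 selection does better; minimum is 37.

37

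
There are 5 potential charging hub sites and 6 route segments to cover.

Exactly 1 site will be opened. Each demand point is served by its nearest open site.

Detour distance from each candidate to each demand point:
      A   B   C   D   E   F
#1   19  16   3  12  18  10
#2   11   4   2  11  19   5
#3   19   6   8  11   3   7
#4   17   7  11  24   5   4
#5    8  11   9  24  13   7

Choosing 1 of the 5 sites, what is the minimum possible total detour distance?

52

Open {#2}.
  A→#2 11, B→#2 4, C→#2 2, D→#2 11, E→#2 19, F→#2 5  ⇒ total 52.
Compare {#3}: total 54.
Compare {#4}: total 68.
No size-1 selection does better; minimum is 52.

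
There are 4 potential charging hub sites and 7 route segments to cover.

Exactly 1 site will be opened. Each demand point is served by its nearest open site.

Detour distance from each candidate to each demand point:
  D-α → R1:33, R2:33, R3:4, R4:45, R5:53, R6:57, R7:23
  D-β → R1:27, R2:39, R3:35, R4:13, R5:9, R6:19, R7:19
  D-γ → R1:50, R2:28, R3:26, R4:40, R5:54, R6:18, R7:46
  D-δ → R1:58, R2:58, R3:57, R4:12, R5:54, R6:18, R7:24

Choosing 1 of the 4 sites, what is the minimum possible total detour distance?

Open {D-β}.
  R1→D-β 27, R2→D-β 39, R3→D-β 35, R4→D-β 13, R5→D-β 9, R6→D-β 19, R7→D-β 19  ⇒ total 161.
Compare {D-α}: total 248.
Compare {D-γ}: total 262.
No size-1 selection does better; minimum is 161.

161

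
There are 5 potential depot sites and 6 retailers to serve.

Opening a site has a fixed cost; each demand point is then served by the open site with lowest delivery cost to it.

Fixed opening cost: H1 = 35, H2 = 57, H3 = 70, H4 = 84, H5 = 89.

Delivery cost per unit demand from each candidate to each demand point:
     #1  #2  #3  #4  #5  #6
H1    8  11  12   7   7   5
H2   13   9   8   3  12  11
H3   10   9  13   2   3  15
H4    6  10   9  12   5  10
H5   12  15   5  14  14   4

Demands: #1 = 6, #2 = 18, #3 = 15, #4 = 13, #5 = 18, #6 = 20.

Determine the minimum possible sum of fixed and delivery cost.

Open {H3, H5}: assign each demand point to its cheapest open site.
  #1→H3 6×10=60, #2→H3 18×9=162, #3→H5 15×5=75, #4→H3 13×2=26, #5→H3 18×3=54, #6→H5 20×4=80
  delivery cost 457, fixed 159 → total 616.
Compare {H1, H3, H5}: delivery cost 445 + fixed 194 = 639.
Compare {H1, H2, H3}: delivery cost 510 + fixed 162 = 672.
Compare {H2, H3, H5}: delivery cost 457 + fixed 216 = 673.
All other subsets cost ≥ 639. Minimum total cost: 616.

616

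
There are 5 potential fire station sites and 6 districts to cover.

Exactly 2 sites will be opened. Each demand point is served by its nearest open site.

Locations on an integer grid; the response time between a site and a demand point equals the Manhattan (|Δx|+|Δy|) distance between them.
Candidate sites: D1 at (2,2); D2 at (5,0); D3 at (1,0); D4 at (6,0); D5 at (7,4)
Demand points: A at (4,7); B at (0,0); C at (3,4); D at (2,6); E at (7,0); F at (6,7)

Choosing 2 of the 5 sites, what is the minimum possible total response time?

25

Open {D1, D5}.
  A→D5 6, B→D1 4, C→D1 3, D→D1 4, E→D5 4, F→D5 4  ⇒ total 25.
Compare {D1, D4}: total 26.
Compare {D3, D5}: total 26.
No size-2 selection does better; minimum is 25.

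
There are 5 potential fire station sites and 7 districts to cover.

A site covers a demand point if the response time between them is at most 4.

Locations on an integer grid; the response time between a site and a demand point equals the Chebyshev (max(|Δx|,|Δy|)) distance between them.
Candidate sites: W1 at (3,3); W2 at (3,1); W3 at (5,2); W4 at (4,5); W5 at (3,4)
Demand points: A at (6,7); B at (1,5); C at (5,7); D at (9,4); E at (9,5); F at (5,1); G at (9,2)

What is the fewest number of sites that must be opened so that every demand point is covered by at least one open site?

2

Coverage sets (demand points within 4 of each site):
  W1: {A, B, C, F}
  W2: {B, F}
  W3: {B, D, E, F, G}
  W4: {A, B, C, F}
  W5: {A, B, C, F}
No single site covers all 7 demand points.
But {W1, W3} covers everything, so the minimum is 2.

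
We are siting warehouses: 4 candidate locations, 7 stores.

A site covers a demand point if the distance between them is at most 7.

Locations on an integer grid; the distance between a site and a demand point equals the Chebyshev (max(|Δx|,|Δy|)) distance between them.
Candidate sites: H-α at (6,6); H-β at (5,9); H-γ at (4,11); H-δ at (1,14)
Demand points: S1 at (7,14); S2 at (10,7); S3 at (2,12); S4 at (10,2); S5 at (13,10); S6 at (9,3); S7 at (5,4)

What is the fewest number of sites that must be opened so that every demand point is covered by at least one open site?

2

Coverage sets (demand points within 7 of each site):
  H-α: {S2, S3, S4, S5, S6, S7}
  H-β: {S1, S2, S3, S4, S6, S7}
  H-γ: {S1, S2, S3, S7}
  H-δ: {S1, S3}
No single site covers all 7 demand points.
But {H-α, H-β} covers everything, so the minimum is 2.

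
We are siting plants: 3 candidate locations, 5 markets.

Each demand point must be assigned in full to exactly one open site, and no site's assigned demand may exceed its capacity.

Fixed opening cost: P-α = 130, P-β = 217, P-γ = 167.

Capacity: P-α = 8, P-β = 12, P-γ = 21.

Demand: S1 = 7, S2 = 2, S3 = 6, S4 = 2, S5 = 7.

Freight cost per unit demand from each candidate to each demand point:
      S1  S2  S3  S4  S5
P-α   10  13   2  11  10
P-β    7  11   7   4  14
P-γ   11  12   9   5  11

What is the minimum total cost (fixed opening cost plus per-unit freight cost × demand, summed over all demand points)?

497

Open {P-α, P-γ}; cheapest assignment that respects the capacities:
  P-α (cap 8, load 6): S3 — cost 6×2 = 12
  P-γ (cap 21, load 18): S1, S2, S4, S5 — cost 7×11 + 2×12 + 2×5 + 7×11 = 188
  Shipping 200, fixed 297 → total 497.
  Any other capacity-feasible assignment to {P-α, P-γ} ships for at least 200.
Compare {P-β, P-γ}: its best feasible assignment gives total 594.
Compare {P-α, P-β, P-γ}: its best feasible assignment gives total 682.
Every other set of open sites that can feasibly serve all demand totals ≥ 594 even under its best assignment. Minimum: 497.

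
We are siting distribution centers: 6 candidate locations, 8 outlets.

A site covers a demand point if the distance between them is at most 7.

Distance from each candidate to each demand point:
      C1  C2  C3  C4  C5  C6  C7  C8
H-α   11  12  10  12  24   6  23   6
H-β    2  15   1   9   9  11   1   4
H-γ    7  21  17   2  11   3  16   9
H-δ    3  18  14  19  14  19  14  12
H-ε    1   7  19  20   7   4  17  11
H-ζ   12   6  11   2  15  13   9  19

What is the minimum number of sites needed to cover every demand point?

Coverage sets (demand points within 7 of each site):
  H-α: {C6, C8}
  H-β: {C1, C3, C7, C8}
  H-γ: {C1, C4, C6}
  H-δ: {C1}
  H-ε: {C1, C2, C5, C6}
  H-ζ: {C2, C4}
No 2 sites suffice: every size-2 union leaves at least one demand point uncovered.
But {H-β, H-γ, H-ε} covers everything, so the minimum is 3.

3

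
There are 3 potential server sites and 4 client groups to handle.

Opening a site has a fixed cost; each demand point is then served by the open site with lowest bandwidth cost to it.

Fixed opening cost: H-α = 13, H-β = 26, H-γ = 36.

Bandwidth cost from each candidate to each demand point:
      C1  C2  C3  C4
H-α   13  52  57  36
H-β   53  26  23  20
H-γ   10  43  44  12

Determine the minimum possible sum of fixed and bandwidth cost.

Open {H-α, H-β}: assign each demand point to its cheapest open site.
  C1→H-α 13, C2→H-β 26, C3→H-β 23, C4→H-β 20
  bandwidth cost 82, fixed 39 → total 121.
Compare {H-β, H-γ}: bandwidth cost 71 + fixed 62 = 133.
Compare {H-γ}: bandwidth cost 109 + fixed 36 = 145.
Compare {H-α, H-β, H-γ}: bandwidth cost 71 + fixed 75 = 146.
All other subsets cost ≥ 133. Minimum total cost: 121.

121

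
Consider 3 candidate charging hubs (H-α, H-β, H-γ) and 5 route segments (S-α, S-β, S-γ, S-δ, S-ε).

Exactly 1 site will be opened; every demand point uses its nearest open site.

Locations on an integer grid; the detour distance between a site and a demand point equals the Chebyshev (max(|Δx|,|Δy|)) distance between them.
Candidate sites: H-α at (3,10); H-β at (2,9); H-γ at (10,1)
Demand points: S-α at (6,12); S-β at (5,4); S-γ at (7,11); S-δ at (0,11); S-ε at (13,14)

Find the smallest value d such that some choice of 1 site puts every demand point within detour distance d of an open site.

10

Open {H-α}.
  Farthest demand point is S-ε at detour distance 10 (to H-α); all others are ≤ 10.
With {H-β} the worst case is 11.
With {H-γ} the worst case is 13.
No size-1 selection achieves below 10.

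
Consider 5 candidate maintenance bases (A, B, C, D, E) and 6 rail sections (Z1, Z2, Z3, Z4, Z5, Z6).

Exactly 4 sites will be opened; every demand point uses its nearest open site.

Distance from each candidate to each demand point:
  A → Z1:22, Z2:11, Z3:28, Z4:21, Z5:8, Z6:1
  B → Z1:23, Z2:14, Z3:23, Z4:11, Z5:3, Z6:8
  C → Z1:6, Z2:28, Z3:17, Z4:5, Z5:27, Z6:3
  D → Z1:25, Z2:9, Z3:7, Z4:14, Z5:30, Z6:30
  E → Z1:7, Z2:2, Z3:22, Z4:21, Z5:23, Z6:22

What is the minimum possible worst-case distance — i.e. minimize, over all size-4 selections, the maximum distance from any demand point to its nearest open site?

Open {B, C, D, E}.
  Farthest demand point is Z3 at distance 7 (to D); all others are ≤ 7.
With {A, C, D, E} the worst case is 8.
With {A, B, C, D} the worst case is 9.
No size-4 selection achieves below 7.

7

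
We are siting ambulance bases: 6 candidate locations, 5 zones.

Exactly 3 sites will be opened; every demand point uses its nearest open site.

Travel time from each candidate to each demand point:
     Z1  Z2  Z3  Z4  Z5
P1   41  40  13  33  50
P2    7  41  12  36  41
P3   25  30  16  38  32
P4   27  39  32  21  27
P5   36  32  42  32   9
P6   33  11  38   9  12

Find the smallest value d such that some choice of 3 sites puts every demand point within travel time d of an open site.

12

Open {P1, P2, P6}.
  Farthest demand point is Z3 at travel time 12 (to P2); all others are ≤ 12.
With {P2, P3, P6} the worst case is 12.
With {P2, P4, P6} the worst case is 12.
No size-3 selection achieves below 12.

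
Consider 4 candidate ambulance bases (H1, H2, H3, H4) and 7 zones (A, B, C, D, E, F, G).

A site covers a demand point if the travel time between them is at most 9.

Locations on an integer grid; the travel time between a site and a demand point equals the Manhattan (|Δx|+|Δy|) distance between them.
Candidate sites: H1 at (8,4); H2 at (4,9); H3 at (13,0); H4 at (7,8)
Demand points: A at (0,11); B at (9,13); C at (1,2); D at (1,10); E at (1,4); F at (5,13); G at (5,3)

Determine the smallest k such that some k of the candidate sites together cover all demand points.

2

Coverage sets (demand points within 9 of each site):
  H1: {C, E, G}
  H2: {A, B, D, E, F, G}
  H3: {}
  H4: {B, D, F, G}
No single site covers all 7 demand points.
But {H1, H2} covers everything, so the minimum is 2.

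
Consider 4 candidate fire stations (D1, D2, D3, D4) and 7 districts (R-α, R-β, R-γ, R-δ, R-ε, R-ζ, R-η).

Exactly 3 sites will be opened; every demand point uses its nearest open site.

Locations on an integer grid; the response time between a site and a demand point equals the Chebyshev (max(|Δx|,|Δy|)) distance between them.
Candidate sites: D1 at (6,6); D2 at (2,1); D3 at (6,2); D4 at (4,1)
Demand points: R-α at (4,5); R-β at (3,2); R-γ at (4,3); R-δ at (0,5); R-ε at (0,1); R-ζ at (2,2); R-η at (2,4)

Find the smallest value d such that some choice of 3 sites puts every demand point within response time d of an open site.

Open {D1, D2, D3}.
  Farthest demand point is R-δ at response time 4 (to D2); all others are ≤ 4.
With {D1, D2, D4} the worst case is 4.
With {D1, D3, D4} the worst case is 4.
No size-3 selection achieves below 4.

4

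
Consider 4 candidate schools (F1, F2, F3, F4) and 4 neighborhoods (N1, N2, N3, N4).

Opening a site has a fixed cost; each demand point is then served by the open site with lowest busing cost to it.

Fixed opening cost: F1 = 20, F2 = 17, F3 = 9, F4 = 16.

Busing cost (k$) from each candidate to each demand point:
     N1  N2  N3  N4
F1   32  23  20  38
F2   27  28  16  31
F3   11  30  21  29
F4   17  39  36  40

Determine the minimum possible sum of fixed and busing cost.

100

Open {F3}: assign each demand point to its cheapest open site.
  N1→F3 11, N2→F3 30, N3→F3 21, N4→F3 29
  busing cost 91, fixed 9 → total 100.
Compare {F2, F3}: busing cost 84 + fixed 26 = 110.
Compare {F1, F3}: busing cost 83 + fixed 29 = 112.
Compare {F3, F4}: busing cost 91 + fixed 25 = 116.
All other subsets cost ≥ 110. Minimum total cost: 100.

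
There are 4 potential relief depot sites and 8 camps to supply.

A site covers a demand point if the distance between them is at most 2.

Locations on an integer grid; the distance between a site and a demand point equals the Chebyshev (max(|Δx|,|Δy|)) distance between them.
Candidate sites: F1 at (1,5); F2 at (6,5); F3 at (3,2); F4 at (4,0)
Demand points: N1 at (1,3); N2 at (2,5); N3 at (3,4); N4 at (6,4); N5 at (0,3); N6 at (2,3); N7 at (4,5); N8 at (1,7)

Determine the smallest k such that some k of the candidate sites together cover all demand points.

2

Coverage sets (demand points within 2 of each site):
  F1: {N1, N2, N3, N5, N6, N8}
  F2: {N4, N7}
  F3: {N1, N3, N6}
  F4: {}
No single site covers all 8 demand points.
But {F1, F2} covers everything, so the minimum is 2.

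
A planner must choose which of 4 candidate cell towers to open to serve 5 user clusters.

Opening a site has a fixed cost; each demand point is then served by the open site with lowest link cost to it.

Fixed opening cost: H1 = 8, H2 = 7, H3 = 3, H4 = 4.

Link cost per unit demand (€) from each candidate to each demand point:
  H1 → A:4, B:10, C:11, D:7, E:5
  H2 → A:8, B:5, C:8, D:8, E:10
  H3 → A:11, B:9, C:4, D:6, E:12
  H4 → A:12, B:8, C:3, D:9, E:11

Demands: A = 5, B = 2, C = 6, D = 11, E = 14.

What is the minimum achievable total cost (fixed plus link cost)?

205

Open {H1, H3, H4}: assign each demand point to its cheapest open site.
  A→H1 5×4=20, B→H4 2×8=16, C→H4 6×3=18, D→H3 11×6=66, E→H1 14×5=70
  link cost 190, fixed 15 → total 205.
Compare {H1, H2, H3, H4}: link cost 184 + fixed 22 = 206.
Compare {H1, H2, H3}: link cost 190 + fixed 18 = 208.
Compare {H1, H3}: link cost 198 + fixed 11 = 209.
All other subsets cost ≥ 206. Minimum total cost: 205.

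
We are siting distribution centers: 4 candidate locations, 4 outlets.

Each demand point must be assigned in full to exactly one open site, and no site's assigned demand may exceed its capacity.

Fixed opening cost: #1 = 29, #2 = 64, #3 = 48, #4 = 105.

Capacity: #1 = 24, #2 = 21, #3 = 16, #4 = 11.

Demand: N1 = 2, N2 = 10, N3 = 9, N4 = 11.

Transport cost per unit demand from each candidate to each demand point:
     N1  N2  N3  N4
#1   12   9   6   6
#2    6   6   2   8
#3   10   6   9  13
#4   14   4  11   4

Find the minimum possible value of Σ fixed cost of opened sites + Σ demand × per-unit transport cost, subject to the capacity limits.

Open {#1, #2}; cheapest assignment that respects the capacities:
  #1 (cap 24, load 11): N4 — cost 11×6 = 66
  #2 (cap 21, load 21): N1, N2, N3 — cost 2×6 + 10×6 + 9×2 = 90
  Shipping 156, fixed 93 → total 249.
  Any other capacity-feasible assignment to {#1, #2} ships for at least 156.
Compare {#1, #3}: its best feasible assignment gives total 277.
Compare {#1, #2, #3}: its best feasible assignment gives total 297.
Every other set of open sites that can feasibly serve all demand totals ≥ 277 even under its best assignment. Minimum: 249.

249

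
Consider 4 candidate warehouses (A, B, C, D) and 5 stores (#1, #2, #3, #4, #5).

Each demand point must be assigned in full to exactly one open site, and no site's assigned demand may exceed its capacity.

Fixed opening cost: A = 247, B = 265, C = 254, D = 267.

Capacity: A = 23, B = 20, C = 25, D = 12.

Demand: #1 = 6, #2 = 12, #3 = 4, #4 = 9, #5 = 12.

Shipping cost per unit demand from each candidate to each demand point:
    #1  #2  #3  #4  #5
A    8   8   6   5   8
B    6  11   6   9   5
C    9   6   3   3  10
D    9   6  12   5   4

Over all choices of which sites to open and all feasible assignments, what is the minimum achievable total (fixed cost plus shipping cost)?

Open {B, C}; cheapest assignment that respects the capacities:
  B (cap 20, load 18): #1, #5 — cost 6×6 + 12×5 = 96
  C (cap 25, load 25): #2, #3, #4 — cost 12×6 + 4×3 + 9×3 = 111
  Shipping 207, fixed 519 → total 726.
  Any other capacity-feasible assignment to {B, C} ships for at least 207.
Compare {A, C}: its best feasible assignment gives total 756.
Compare {A, B, C}: its best feasible assignment gives total 973.
Every other set of open sites that can feasibly serve all demand totals ≥ 756 even under its best assignment. Minimum: 726.

726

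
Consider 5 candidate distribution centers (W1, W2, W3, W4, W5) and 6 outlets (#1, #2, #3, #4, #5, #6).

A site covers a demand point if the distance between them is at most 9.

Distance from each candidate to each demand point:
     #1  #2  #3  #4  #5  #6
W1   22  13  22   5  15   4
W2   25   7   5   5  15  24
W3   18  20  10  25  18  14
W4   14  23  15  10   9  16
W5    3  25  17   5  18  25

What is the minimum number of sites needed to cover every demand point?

Coverage sets (demand points within 9 of each site):
  W1: {#4, #6}
  W2: {#2, #3, #4}
  W3: {}
  W4: {#5}
  W5: {#1, #4}
No 3 sites suffice: every size-3 union leaves at least one demand point uncovered.
But {W1, W2, W4, W5} covers everything, so the minimum is 4.

4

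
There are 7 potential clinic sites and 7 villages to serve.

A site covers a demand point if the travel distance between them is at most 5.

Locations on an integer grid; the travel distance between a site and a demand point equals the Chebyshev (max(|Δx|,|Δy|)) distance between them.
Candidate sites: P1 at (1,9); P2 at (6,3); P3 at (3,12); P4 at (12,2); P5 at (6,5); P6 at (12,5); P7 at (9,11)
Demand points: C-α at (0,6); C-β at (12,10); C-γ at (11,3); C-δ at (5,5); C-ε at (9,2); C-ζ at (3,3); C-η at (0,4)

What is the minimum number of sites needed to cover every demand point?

Coverage sets (demand points within 5 of each site):
  P1: {C-α, C-δ, C-η}
  P2: {C-γ, C-δ, C-ε, C-ζ}
  P3: {}
  P4: {C-γ, C-ε}
  P5: {C-γ, C-δ, C-ε, C-ζ}
  P6: {C-β, C-γ, C-ε}
  P7: {C-β}
No 2 sites suffice: every size-2 union leaves at least one demand point uncovered.
But {P1, P2, P6} covers everything, so the minimum is 3.

3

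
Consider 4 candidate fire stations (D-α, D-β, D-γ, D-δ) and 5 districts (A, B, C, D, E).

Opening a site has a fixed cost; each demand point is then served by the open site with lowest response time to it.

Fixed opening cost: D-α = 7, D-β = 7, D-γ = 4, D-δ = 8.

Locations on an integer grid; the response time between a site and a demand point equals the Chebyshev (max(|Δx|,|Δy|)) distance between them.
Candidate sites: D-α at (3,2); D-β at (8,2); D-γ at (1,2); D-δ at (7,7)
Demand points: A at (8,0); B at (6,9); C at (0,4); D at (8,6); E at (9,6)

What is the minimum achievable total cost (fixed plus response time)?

26

Open {D-γ, D-δ}: assign each demand point to its cheapest open site.
  A→D-γ 7, B→D-δ 2, C→D-γ 2, D→D-δ 1, E→D-δ 2
  response time 14, fixed 12 → total 26.
Compare {D-δ}: response time 19 + fixed 8 = 27.
Compare {D-α, D-δ}: response time 13 + fixed 15 = 28.
Compare {D-β, D-γ, D-δ}: response time 9 + fixed 19 = 28.
All other subsets cost ≥ 27. Minimum total cost: 26.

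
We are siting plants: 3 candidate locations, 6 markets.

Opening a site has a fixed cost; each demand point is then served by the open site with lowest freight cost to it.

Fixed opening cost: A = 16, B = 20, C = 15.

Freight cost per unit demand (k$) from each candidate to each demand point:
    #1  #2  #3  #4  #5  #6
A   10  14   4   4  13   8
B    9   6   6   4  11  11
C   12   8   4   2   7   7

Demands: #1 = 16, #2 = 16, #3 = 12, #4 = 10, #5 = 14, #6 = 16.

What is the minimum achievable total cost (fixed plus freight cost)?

Open {B, C}: assign each demand point to its cheapest open site.
  #1→B 16×9=144, #2→B 16×6=96, #3→C 12×4=48, #4→C 10×2=20, #5→C 14×7=98, #6→C 16×7=112
  freight cost 518, fixed 35 → total 553.
Compare {A, B, C}: freight cost 518 + fixed 51 = 569.
Compare {A, C}: freight cost 566 + fixed 31 = 597.
Compare {C}: freight cost 598 + fixed 15 = 613.
All other subsets cost ≥ 569. Minimum total cost: 553.

553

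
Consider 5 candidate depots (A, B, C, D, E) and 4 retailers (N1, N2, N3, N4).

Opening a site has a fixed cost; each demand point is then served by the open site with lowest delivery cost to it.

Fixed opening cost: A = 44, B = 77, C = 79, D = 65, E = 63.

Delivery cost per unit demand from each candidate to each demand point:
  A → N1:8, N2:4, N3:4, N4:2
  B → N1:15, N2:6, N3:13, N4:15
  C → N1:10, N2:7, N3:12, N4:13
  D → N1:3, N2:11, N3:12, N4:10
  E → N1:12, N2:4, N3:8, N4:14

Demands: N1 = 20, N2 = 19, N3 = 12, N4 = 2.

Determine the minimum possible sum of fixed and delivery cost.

Open {A, D}: assign each demand point to its cheapest open site.
  N1→D 20×3=60, N2→A 19×4=76, N3→A 12×4=48, N4→A 2×2=4
  delivery cost 188, fixed 109 → total 297.
Compare {A}: delivery cost 288 + fixed 44 = 332.
Compare {A, D, E}: delivery cost 188 + fixed 172 = 360.
Compare {A, B, D}: delivery cost 188 + fixed 186 = 374.
All other subsets cost ≥ 332. Minimum total cost: 297.

297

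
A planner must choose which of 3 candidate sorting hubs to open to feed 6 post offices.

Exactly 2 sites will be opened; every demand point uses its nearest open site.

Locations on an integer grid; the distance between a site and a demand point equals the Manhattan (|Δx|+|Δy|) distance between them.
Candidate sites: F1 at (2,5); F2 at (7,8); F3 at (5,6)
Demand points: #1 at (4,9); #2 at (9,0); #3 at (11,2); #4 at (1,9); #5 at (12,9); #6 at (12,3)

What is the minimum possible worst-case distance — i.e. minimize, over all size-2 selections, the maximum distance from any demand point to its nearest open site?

Open {F1, F2}.
  Farthest demand point is #2 at distance 10 (to F2); all others are ≤ 10.
With {F1, F3} the worst case is 10.
With {F2, F3} the worst case is 10.
No size-2 selection achieves below 10.

10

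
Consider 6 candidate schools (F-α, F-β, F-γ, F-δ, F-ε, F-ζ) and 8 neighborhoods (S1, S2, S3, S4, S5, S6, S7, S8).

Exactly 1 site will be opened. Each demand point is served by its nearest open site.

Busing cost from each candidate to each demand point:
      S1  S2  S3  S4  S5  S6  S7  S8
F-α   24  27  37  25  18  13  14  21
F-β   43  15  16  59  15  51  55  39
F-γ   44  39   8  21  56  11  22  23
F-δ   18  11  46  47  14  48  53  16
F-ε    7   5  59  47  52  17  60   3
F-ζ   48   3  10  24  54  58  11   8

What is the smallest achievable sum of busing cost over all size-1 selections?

179

Open {F-α}.
  S1→F-α 24, S2→F-α 27, S3→F-α 37, S4→F-α 25, S5→F-α 18, S6→F-α 13, S7→F-α 14, S8→F-α 21  ⇒ total 179.
Compare {F-ζ}: total 216.
Compare {F-γ}: total 224.
No size-1 selection does better; minimum is 179.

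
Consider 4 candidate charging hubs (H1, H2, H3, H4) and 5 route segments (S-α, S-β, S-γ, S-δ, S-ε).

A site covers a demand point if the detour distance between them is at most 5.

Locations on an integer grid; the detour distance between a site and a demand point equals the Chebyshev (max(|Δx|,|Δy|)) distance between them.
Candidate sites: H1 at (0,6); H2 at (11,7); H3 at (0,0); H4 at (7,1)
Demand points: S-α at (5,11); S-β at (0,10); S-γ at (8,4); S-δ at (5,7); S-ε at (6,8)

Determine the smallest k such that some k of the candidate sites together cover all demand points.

Coverage sets (demand points within 5 of each site):
  H1: {S-α, S-β, S-δ}
  H2: {S-γ, S-ε}
  H3: {}
  H4: {S-γ}
No single site covers all 5 demand points.
But {H1, H2} covers everything, so the minimum is 2.

2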